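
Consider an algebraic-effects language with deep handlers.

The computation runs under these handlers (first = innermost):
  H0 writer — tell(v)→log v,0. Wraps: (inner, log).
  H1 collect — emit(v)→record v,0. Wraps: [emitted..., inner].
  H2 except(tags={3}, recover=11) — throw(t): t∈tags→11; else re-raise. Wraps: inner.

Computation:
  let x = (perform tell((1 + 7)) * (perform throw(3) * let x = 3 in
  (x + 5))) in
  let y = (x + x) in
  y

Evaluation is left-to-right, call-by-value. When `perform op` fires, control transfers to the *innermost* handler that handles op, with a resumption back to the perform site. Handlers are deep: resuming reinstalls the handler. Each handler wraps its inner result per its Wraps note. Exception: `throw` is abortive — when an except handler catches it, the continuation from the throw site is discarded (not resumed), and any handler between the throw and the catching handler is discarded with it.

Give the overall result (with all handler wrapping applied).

Answer: 11

Working:
tell(8) @ H0 ⇒ log+=8
throw(3) @ H2 caught ⇒ 11
= 11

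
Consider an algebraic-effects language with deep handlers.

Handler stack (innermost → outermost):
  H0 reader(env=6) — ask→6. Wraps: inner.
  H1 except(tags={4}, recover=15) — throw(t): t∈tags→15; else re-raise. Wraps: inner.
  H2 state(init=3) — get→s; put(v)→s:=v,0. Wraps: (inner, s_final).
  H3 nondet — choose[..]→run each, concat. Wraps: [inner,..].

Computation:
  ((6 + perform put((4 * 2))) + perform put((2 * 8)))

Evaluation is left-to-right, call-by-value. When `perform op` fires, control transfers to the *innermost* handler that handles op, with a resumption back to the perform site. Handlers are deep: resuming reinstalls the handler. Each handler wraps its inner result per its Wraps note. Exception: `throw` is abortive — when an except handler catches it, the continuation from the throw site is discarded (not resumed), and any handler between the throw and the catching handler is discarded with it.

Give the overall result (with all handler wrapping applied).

Answer: [(6, 16)]

Evaluation trace:
put(8) @ H2 ⇒ s:=8
put(16) @ H2 ⇒ s:=16
H0 returns 6
H1 returns 6
H2 returns (6, 16)
H3 returns [(6, 16)]
= [(6, 16)]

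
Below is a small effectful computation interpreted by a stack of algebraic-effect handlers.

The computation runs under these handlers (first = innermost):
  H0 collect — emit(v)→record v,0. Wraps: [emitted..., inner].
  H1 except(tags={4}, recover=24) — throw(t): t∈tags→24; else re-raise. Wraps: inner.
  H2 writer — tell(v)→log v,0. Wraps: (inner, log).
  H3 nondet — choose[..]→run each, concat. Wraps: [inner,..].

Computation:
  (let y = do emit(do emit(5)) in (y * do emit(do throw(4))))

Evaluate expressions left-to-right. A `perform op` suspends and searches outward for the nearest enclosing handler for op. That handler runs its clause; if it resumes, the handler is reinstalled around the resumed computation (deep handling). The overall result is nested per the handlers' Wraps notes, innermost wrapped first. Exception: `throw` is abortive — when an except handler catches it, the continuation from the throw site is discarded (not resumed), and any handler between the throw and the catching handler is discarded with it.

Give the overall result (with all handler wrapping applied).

Answer: [(24, ())]

Step-by-step:
emit(5) @ H0 ⇒ out+=5
emit(0) @ H0 ⇒ out+=0
throw(4) @ H1 caught ⇒ 24
H2 returns (24, ())
H3 returns [(24, ())]
= [(24, ())]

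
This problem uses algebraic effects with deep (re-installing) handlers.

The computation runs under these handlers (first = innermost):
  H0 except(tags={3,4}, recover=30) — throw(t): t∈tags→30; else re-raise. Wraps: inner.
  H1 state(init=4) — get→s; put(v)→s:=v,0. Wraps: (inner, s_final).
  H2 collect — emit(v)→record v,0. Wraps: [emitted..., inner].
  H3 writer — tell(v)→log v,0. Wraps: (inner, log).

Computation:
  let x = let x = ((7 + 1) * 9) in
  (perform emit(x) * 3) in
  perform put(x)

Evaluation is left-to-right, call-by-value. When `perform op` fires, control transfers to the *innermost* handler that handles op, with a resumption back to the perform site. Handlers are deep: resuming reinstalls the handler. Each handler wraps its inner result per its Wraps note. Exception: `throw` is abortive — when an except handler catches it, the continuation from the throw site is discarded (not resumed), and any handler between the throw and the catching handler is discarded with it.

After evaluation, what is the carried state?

Answer: 0

Working:
emit(72) @ H2 ⇒ out+=72
put(0) @ H1 ⇒ s:=0
H0 returns 0
H1 returns (0, 0)
H2 returns [72, (0, 0)]
H3 returns ([72, (0, 0)], ())
= ([72, (0, 0)], ())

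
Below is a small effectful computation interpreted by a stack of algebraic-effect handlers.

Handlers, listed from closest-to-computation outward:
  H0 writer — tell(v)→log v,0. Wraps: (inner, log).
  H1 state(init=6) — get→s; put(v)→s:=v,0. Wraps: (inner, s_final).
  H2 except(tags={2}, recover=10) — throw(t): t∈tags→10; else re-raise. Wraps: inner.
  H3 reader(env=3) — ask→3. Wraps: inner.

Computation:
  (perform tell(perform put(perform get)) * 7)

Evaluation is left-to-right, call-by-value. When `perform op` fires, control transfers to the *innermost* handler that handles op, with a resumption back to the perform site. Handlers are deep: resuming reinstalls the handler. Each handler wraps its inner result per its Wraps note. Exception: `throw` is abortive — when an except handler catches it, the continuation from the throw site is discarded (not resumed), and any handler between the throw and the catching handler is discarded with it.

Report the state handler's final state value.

Evaluation trace:
get @ H1 ⇒ 6
put(6) @ H1 ⇒ s:=6
tell(0) @ H0 ⇒ log+=0
H0 returns (0, (0))
H1 returns ((0, (0)), 6)
H2 returns ((0, (0)), 6)
H3 returns ((0, (0)), 6)
= ((0, (0)), 6)

Answer: 6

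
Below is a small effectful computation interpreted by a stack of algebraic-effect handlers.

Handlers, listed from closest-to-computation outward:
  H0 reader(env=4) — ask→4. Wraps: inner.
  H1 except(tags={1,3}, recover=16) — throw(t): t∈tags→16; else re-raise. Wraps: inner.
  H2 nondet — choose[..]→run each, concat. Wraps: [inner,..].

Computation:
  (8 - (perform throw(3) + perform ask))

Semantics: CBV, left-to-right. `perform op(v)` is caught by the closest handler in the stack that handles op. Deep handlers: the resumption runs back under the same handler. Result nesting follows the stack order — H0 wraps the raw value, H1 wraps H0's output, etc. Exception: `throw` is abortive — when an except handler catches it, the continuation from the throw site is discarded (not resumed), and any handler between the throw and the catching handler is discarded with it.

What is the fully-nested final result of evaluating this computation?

Evaluation trace:
throw(3) @ H1 caught ⇒ 16
H2 returns [16]
= [16]

Answer: [16]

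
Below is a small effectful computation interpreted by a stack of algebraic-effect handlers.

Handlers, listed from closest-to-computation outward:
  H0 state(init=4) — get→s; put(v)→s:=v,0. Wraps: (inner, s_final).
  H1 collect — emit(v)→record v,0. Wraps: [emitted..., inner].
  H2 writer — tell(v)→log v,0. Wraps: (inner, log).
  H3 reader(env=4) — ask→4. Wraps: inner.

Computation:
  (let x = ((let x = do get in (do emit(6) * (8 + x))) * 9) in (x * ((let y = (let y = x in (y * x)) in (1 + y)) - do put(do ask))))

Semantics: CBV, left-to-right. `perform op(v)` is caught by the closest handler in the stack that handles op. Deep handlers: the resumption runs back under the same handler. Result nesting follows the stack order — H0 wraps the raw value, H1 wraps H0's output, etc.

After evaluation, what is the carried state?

Evaluation trace:
get @ H0 ⇒ 4
emit(6) @ H1 ⇒ out+=6
ask @ H3 ⇒ 4
put(4) @ H0 ⇒ s:=4
H0 returns (0, 4)
H1 returns [6, (0, 4)]
H2 returns ([6, (0, 4)], ())
H3 returns ([6, (0, 4)], ())
= ([6, (0, 4)], ())

Answer: 4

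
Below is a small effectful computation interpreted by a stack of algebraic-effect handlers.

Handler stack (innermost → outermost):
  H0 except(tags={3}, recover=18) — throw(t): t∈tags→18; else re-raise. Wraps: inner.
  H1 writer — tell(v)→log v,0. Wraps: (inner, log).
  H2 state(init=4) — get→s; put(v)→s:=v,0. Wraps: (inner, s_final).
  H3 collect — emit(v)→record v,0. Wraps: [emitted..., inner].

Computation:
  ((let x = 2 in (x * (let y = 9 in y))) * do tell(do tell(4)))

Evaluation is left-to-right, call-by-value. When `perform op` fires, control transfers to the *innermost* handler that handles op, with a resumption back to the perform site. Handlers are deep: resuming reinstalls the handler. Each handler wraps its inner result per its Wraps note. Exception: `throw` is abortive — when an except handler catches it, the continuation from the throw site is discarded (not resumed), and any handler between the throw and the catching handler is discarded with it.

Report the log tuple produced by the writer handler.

Answer: (4, 0)

Evaluation trace:
tell(4) @ H1 ⇒ log+=4
tell(0) @ H1 ⇒ log+=0
H0 returns 0
H1 returns (0, (4, 0))
H2 returns ((0, (4, 0)), 4)
H3 returns [((0, (4, 0)), 4)]
= [((0, (4, 0)), 4)]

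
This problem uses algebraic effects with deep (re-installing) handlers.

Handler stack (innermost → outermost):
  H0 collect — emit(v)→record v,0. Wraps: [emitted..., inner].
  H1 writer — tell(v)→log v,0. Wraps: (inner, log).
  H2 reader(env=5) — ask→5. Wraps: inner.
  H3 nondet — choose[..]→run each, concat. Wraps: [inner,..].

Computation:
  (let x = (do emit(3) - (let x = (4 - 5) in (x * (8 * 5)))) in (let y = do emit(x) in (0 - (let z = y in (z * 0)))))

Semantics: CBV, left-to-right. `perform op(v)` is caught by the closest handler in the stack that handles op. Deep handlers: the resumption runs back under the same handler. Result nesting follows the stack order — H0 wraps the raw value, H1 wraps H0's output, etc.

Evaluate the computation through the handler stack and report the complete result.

Answer: [([3, 40, 0], ())]

Working:
emit(3) @ H0 ⇒ out+=3
emit(40) @ H0 ⇒ out+=40
H0 returns [3, 40, 0]
H1 returns ([3, 40, 0], ())
H2 returns ([3, 40, 0], ())
H3 returns [([3, 40, 0], ())]
= [([3, 40, 0], ())]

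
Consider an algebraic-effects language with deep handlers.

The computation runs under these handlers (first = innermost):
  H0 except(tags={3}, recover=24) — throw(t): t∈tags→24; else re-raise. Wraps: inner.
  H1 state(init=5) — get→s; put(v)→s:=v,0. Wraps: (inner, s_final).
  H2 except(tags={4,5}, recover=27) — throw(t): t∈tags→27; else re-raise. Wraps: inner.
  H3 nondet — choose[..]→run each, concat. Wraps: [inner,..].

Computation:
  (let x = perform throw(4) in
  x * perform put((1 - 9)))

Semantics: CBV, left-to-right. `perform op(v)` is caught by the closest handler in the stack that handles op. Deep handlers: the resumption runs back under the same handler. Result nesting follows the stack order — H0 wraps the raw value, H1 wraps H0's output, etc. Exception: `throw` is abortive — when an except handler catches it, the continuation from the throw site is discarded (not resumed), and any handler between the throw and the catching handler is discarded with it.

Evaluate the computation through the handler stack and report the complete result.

Answer: [27]

Working:
throw(4) @ H0 re-raised
throw(4) @ H2 caught ⇒ 27
H3 returns [27]
= [27]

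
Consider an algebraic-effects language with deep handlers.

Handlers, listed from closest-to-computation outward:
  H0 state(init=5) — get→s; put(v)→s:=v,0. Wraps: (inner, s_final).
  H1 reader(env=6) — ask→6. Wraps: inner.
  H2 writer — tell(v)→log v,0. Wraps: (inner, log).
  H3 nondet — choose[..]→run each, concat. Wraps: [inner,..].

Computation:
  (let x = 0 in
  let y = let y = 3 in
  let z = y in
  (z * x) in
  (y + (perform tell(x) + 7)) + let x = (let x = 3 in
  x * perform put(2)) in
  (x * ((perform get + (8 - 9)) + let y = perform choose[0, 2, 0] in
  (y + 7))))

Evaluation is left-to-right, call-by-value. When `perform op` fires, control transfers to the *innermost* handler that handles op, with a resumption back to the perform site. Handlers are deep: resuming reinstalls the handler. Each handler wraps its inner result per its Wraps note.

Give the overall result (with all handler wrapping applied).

Working:
tell(0) @ H2 ⇒ log+=0
put(2) @ H0 ⇒ s:=2
get @ H0 ⇒ 2
choose[0, 2, 0] @ H3
  branch[0] choose=0:
    H0 returns (7, 2)
    H1 returns (7, 2)
    H2 returns ((7, 2), (0))
    H3 returns [((7, 2), (0))]
  branch[1] choose=2:
    H0 returns (7, 2)
    H1 returns (7, 2)
    H2 returns ((7, 2), (0))
    H3 returns [((7, 2), (0))]
  branch[2] choose=0:
    H0 returns (7, 2)
    H1 returns (7, 2)
    H2 returns ((7, 2), (0))
    H3 returns [((7, 2), (0))]
= [((7, 2), (0)), ((7, 2), (0)), ((7, 2), (0))]

Answer: [((7, 2), (0)), ((7, 2), (0)), ((7, 2), (0))]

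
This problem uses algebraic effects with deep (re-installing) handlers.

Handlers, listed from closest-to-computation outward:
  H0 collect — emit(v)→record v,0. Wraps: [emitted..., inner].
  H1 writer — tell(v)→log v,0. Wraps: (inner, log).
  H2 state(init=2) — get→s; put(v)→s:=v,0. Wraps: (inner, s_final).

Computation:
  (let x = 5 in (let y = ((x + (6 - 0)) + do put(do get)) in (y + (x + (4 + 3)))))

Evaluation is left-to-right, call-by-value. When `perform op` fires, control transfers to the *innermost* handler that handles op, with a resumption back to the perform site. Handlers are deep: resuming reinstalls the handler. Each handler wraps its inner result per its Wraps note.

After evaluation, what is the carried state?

Answer: 2

Evaluation trace:
get @ H2 ⇒ 2
put(2) @ H2 ⇒ s:=2
H0 returns [23]
H1 returns ([23], ())
H2 returns (([23], ()), 2)
= (([23], ()), 2)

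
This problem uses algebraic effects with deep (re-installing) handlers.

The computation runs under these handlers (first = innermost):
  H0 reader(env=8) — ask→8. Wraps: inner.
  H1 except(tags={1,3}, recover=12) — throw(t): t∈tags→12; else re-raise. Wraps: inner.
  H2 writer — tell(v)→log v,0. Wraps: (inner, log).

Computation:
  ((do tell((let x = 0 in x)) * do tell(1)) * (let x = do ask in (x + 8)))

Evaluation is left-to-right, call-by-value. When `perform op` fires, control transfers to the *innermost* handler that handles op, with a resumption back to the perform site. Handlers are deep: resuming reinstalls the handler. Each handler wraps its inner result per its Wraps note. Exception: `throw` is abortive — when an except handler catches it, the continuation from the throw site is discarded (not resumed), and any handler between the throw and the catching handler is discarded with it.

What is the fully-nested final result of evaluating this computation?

Evaluation trace:
tell(0) @ H2 ⇒ log+=0
tell(1) @ H2 ⇒ log+=1
ask @ H0 ⇒ 8
H0 returns 0
H1 returns 0
H2 returns (0, (0, 1))
= (0, (0, 1))

Answer: (0, (0, 1))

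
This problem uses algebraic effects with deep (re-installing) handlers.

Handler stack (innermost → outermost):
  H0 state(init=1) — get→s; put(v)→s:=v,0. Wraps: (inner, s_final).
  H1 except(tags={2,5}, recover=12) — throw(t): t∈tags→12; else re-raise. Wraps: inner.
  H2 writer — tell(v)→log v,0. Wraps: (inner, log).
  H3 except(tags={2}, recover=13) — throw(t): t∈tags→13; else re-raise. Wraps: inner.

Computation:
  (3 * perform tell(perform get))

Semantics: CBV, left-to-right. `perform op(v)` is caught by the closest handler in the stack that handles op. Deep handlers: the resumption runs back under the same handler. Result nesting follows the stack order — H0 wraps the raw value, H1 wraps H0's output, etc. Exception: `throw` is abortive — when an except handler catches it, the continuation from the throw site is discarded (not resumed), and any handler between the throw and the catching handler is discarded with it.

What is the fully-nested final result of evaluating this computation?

Answer: ((0, 1), (1))

Working:
get @ H0 ⇒ 1
tell(1) @ H2 ⇒ log+=1
H0 returns (0, 1)
H1 returns (0, 1)
H2 returns ((0, 1), (1))
H3 returns ((0, 1), (1))
= ((0, 1), (1))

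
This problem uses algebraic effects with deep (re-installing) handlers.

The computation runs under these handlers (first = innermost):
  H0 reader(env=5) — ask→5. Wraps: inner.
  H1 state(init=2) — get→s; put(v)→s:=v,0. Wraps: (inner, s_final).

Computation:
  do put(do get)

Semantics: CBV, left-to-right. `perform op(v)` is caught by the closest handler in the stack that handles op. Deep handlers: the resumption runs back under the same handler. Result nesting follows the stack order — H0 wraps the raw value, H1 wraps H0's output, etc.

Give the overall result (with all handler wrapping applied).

Working:
get @ H1 ⇒ 2
put(2) @ H1 ⇒ s:=2
H0 returns 0
H1 returns (0, 2)
= (0, 2)

Answer: (0, 2)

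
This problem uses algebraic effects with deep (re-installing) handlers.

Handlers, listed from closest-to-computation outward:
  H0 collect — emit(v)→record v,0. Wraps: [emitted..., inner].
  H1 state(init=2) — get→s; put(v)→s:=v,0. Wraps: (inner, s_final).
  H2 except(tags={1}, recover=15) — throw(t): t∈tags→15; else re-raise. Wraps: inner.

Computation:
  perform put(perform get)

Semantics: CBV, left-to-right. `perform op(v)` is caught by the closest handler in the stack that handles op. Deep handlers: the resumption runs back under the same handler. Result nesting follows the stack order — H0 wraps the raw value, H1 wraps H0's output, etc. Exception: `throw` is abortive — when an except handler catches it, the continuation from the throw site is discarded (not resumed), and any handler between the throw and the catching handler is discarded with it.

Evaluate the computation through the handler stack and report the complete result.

Working:
get @ H1 ⇒ 2
put(2) @ H1 ⇒ s:=2
H0 returns [0]
H1 returns ([0], 2)
H2 returns ([0], 2)
= ([0], 2)

Answer: ([0], 2)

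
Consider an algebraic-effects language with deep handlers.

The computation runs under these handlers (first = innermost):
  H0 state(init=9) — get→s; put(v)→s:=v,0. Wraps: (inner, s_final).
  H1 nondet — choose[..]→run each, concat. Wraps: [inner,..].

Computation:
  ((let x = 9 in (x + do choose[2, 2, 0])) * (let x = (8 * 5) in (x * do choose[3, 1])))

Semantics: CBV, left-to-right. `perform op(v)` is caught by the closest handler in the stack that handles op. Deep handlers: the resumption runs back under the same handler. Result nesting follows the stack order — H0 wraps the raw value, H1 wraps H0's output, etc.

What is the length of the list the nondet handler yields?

Answer: 6

Evaluation trace:
choose[2, 2, 0] @ H1
  branch[0] choose=2:
    choose[3, 1] @ H1
      branch[0] choose=3:
        H0 returns (1320, 9)
        H1 returns [(1320, 9)]
      branch[1] choose=1:
        H0 returns (440, 9)
        H1 returns [(440, 9)]
  branch[1] choose=2:
    choose[3, 1] @ H1
      branch[0] choose=3:
        H0 returns (1320, 9)
        H1 returns [(1320, 9)]
      branch[1] choose=1:
        H0 returns (440, 9)
        H1 returns [(440, 9)]
  branch[2] choose=0:
    choose[3, 1] @ H1
      branch[0] choose=3:
        H0 returns (1080, 9)
        H1 returns [(1080, 9)]
      branch[1] choose=1:
        H0 returns (360, 9)
        H1 returns [(360, 9)]
= [(1320, 9), (440, 9), (1320, 9), (440, 9), (1080, 9), (360, 9)]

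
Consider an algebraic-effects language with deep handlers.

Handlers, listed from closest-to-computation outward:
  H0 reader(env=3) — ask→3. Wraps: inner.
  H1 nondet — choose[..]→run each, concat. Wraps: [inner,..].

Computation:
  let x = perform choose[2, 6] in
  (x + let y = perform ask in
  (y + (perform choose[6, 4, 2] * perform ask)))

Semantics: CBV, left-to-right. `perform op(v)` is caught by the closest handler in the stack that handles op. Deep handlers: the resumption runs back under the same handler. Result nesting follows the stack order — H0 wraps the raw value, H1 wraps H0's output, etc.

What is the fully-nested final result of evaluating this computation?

Working:
choose[2, 6] @ H1
  branch[0] choose=2:
    ask @ H0 ⇒ 3
    choose[6, 4, 2] @ H1
      branch[0] choose=6:
        ask @ H0 ⇒ 3
        H0 returns 23
        H1 returns [23]
      branch[1] choose=4:
        ask @ H0 ⇒ 3
        H0 returns 17
        H1 returns [17]
      branch[2] choose=2:
        ask @ H0 ⇒ 3
        H0 returns 11
        H1 returns [11]
  branch[1] choose=6:
    ask @ H0 ⇒ 3
    choose[6, 4, 2] @ H1
      branch[0] choose=6:
        ask @ H0 ⇒ 3
        H0 returns 27
        H1 returns [27]
      branch[1] choose=4:
        ask @ H0 ⇒ 3
        H0 returns 21
        H1 returns [21]
      branch[2] choose=2:
        ask @ H0 ⇒ 3
        H0 returns 15
        H1 returns [15]
= [23, 17, 11, 27, 21, 15]

Answer: [23, 17, 11, 27, 21, 15]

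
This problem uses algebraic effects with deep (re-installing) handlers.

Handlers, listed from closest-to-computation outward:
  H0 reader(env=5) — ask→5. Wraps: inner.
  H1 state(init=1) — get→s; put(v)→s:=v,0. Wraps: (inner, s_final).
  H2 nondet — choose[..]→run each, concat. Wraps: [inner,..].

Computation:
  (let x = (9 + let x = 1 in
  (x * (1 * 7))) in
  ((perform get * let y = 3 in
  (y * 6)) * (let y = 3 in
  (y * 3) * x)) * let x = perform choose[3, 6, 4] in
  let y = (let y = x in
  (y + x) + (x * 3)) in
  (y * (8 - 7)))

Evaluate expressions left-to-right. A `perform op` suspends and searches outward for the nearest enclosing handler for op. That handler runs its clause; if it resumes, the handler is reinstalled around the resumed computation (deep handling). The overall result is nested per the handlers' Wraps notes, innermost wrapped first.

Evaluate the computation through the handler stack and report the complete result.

Answer: [(38880, 1), (77760, 1), (51840, 1)]

Evaluation trace:
get @ H1 ⇒ 1
choose[3, 6, 4] @ H2
  branch[0] choose=3:
    H0 returns 38880
    H1 returns (38880, 1)
    H2 returns [(38880, 1)]
  branch[1] choose=6:
    H0 returns 77760
    H1 returns (77760, 1)
    H2 returns [(77760, 1)]
  branch[2] choose=4:
    H0 returns 51840
    H1 returns (51840, 1)
    H2 returns [(51840, 1)]
= [(38880, 1), (77760, 1), (51840, 1)]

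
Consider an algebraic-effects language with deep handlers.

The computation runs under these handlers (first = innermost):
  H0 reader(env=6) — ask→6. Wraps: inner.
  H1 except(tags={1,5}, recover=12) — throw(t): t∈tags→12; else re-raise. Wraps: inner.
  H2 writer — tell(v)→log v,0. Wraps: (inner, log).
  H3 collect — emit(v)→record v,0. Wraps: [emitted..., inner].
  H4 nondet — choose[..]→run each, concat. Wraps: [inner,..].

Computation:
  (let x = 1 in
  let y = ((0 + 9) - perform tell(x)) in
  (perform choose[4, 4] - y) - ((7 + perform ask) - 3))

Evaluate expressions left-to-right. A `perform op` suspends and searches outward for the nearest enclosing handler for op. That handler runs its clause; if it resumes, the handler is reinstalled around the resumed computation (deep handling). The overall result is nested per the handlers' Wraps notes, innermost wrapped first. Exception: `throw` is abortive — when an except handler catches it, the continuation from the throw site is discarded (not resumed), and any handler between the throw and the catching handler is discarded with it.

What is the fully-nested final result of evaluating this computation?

Evaluation trace:
tell(1) @ H2 ⇒ log+=1
choose[4, 4] @ H4
  branch[0] choose=4:
    ask @ H0 ⇒ 6
    H0 returns -15
    H1 returns -15
    H2 returns (-15, (1))
    H3 returns [(-15, (1))]
    H4 returns [[(-15, (1))]]
  branch[1] choose=4:
    ask @ H0 ⇒ 6
    H0 returns -15
    H1 returns -15
    H2 returns (-15, (1))
    H3 returns [(-15, (1))]
    H4 returns [[(-15, (1))]]
= [[(-15, (1))], [(-15, (1))]]

Answer: [[(-15, (1))], [(-15, (1))]]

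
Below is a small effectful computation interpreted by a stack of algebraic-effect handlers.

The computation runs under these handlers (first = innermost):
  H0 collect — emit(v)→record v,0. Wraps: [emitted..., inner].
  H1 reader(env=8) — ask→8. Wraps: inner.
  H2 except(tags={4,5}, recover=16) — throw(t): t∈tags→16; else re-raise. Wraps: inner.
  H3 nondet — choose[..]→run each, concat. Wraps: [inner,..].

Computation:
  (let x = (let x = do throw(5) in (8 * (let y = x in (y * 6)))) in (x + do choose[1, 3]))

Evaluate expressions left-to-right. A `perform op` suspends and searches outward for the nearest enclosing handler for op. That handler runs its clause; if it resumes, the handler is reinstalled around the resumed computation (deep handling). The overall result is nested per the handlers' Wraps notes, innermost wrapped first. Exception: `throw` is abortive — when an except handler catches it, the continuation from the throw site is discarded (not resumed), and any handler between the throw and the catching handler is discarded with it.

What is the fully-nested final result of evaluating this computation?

Step-by-step:
throw(5) @ H2 caught ⇒ 16
H3 returns [16]
= [16]

Answer: [16]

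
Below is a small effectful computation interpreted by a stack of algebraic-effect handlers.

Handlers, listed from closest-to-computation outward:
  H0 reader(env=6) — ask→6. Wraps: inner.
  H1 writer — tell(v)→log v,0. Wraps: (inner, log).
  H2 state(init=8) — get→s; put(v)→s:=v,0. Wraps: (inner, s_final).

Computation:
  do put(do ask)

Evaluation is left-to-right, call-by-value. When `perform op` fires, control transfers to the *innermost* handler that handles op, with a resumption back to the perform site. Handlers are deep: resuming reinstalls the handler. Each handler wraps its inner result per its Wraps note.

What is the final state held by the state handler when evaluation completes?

Answer: 6

Evaluation trace:
ask @ H0 ⇒ 6
put(6) @ H2 ⇒ s:=6
H0 returns 0
H1 returns (0, ())
H2 returns ((0, ()), 6)
= ((0, ()), 6)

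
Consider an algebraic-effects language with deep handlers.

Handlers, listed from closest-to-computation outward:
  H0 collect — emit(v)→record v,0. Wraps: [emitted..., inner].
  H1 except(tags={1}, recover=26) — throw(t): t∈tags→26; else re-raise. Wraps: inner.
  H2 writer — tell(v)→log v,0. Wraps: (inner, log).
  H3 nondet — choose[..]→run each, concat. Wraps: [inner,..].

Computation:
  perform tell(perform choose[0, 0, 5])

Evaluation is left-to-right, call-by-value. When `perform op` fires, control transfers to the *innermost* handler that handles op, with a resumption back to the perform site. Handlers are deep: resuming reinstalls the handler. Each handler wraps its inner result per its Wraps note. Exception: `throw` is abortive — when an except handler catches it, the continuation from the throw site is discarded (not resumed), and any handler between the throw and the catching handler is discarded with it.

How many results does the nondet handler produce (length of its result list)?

Step-by-step:
choose[0, 0, 5] @ H3
  branch[0] choose=0:
    tell(0) @ H2 ⇒ log+=0
    H0 returns [0]
    H1 returns [0]
    H2 returns ([0], (0))
    H3 returns [([0], (0))]
  branch[1] choose=0:
    tell(0) @ H2 ⇒ log+=0
    H0 returns [0]
    H1 returns [0]
    H2 returns ([0], (0))
    H3 returns [([0], (0))]
  branch[2] choose=5:
    tell(5) @ H2 ⇒ log+=5
    H0 returns [0]
    H1 returns [0]
    H2 returns ([0], (5))
    H3 returns [([0], (5))]
= [([0], (0)), ([0], (0)), ([0], (5))]

Answer: 3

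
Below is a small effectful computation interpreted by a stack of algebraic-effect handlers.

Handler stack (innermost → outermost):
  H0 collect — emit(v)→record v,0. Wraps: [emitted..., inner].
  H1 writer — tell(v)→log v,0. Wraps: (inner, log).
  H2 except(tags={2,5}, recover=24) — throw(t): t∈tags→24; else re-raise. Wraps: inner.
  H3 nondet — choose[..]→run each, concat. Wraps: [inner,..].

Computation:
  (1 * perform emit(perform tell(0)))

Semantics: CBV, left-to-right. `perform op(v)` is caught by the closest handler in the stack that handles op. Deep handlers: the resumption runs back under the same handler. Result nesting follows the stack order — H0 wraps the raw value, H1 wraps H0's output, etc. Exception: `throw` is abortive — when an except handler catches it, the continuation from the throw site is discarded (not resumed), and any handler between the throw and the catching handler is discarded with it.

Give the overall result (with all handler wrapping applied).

Step-by-step:
tell(0) @ H1 ⇒ log+=0
emit(0) @ H0 ⇒ out+=0
H0 returns [0, 0]
H1 returns ([0, 0], (0))
H2 returns ([0, 0], (0))
H3 returns [([0, 0], (0))]
= [([0, 0], (0))]

Answer: [([0, 0], (0))]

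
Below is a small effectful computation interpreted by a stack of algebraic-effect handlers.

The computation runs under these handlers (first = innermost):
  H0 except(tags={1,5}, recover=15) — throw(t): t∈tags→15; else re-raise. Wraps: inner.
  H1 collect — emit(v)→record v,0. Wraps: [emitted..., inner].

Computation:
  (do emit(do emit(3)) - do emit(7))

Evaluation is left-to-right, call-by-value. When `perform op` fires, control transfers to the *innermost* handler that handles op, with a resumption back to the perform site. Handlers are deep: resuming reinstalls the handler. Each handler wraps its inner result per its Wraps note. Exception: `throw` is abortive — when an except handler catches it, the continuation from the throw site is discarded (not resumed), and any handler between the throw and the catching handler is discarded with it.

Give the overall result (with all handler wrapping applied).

Working:
emit(3) @ H1 ⇒ out+=3
emit(0) @ H1 ⇒ out+=0
emit(7) @ H1 ⇒ out+=7
H0 returns 0
H1 returns [3, 0, 7, 0]
= [3, 0, 7, 0]

Answer: [3, 0, 7, 0]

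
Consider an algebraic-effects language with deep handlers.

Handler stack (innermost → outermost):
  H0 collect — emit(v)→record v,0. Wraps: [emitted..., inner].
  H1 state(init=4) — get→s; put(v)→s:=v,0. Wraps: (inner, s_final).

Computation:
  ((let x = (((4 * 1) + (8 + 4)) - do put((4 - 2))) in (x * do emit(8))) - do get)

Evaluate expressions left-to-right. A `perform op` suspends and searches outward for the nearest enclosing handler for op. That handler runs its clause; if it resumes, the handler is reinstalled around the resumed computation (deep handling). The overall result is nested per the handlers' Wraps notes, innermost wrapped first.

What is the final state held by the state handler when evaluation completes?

Answer: 2

Working:
put(2) @ H1 ⇒ s:=2
emit(8) @ H0 ⇒ out+=8
get @ H1 ⇒ 2
H0 returns [8, -2]
H1 returns ([8, -2], 2)
= ([8, -2], 2)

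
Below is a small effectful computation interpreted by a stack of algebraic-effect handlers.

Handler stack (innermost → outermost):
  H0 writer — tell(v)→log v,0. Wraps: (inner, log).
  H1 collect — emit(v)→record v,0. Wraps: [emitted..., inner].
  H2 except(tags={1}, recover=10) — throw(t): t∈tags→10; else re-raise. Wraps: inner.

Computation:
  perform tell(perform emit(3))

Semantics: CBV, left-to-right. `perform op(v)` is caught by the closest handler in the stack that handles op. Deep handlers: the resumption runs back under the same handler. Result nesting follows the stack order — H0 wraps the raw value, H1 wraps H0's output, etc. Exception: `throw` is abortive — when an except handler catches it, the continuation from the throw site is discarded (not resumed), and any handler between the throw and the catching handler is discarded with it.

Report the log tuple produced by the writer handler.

Evaluation trace:
emit(3) @ H1 ⇒ out+=3
tell(0) @ H0 ⇒ log+=0
H0 returns (0, (0))
H1 returns [3, (0, (0))]
H2 returns [3, (0, (0))]
= [3, (0, (0))]

Answer: (0)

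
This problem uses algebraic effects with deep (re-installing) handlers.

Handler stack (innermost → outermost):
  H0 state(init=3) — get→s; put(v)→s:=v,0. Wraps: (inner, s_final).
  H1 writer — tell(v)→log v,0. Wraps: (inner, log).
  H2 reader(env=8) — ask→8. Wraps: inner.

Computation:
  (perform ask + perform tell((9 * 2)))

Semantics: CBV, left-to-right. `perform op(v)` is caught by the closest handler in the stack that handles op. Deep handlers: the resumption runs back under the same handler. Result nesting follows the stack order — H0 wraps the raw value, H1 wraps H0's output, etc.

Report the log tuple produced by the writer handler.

Step-by-step:
ask @ H2 ⇒ 8
tell(18) @ H1 ⇒ log+=18
H0 returns (8, 3)
H1 returns ((8, 3), (18))
H2 returns ((8, 3), (18))
= ((8, 3), (18))

Answer: (18)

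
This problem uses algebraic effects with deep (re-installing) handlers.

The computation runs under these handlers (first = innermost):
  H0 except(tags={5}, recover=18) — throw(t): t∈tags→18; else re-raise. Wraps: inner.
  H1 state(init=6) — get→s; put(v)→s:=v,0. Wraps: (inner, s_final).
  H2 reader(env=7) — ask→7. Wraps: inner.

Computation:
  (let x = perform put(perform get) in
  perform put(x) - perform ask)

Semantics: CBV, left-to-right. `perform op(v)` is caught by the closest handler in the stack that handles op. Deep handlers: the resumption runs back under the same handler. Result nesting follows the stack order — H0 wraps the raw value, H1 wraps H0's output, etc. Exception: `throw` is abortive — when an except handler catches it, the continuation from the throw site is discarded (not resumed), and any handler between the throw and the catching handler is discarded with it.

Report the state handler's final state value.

Evaluation trace:
get @ H1 ⇒ 6
put(6) @ H1 ⇒ s:=6
put(0) @ H1 ⇒ s:=0
ask @ H2 ⇒ 7
H0 returns -7
H1 returns (-7, 0)
H2 returns (-7, 0)
= (-7, 0)

Answer: 0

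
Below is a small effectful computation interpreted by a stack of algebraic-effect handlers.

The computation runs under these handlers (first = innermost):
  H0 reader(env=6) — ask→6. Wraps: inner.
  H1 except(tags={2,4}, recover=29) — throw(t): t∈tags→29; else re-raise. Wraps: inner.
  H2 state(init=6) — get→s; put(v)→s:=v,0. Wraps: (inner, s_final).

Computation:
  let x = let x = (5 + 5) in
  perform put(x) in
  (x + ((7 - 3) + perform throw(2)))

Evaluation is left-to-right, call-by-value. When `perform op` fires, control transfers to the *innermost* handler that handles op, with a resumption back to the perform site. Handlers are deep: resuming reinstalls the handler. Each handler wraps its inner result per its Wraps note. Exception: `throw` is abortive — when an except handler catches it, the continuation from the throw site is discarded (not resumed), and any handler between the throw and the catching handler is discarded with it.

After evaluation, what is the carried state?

Step-by-step:
put(10) @ H2 ⇒ s:=10
throw(2) @ H1 caught ⇒ 29
H2 returns (29, 10)
= (29, 10)

Answer: 10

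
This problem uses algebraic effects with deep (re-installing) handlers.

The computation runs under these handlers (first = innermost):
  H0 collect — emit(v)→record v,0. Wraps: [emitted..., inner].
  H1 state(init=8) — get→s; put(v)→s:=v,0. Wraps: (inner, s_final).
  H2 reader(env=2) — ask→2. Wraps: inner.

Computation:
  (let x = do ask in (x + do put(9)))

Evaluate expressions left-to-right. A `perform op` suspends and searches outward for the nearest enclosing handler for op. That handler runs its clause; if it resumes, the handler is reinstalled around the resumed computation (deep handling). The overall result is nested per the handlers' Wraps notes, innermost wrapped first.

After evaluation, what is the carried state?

Working:
ask @ H2 ⇒ 2
put(9) @ H1 ⇒ s:=9
H0 returns [2]
H1 returns ([2], 9)
H2 returns ([2], 9)
= ([2], 9)

Answer: 9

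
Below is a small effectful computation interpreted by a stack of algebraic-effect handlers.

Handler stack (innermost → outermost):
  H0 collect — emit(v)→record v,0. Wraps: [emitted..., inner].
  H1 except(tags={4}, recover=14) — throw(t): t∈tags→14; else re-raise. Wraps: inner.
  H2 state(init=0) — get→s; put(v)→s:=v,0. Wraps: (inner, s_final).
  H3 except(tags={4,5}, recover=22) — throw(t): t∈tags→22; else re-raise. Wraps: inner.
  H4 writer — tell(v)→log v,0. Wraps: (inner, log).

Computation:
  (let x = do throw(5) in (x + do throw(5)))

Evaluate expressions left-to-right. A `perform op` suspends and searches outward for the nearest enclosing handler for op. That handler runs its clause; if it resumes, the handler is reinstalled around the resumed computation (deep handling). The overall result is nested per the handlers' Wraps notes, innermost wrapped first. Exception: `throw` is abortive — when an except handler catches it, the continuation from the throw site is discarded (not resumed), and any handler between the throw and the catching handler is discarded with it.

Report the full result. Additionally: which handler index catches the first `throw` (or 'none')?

Answer: (22, ()) ; first throw caught by: H3

Working:
throw(5) @ H1 re-raised
throw(5) @ H3 caught ⇒ 22
H4 returns (22, ())
= (22, ())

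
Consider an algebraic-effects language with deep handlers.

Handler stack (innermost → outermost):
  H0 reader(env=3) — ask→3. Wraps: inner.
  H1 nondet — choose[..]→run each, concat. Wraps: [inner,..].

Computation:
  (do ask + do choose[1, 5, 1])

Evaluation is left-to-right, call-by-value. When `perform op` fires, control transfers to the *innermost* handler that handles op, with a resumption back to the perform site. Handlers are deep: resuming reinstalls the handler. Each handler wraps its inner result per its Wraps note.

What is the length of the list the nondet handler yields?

Answer: 3

Working:
ask @ H0 ⇒ 3
choose[1, 5, 1] @ H1
  branch[0] choose=1:
    H0 returns 4
    H1 returns [4]
  branch[1] choose=5:
    H0 returns 8
    H1 returns [8]
  branch[2] choose=1:
    H0 returns 4
    H1 returns [4]
= [4, 8, 4]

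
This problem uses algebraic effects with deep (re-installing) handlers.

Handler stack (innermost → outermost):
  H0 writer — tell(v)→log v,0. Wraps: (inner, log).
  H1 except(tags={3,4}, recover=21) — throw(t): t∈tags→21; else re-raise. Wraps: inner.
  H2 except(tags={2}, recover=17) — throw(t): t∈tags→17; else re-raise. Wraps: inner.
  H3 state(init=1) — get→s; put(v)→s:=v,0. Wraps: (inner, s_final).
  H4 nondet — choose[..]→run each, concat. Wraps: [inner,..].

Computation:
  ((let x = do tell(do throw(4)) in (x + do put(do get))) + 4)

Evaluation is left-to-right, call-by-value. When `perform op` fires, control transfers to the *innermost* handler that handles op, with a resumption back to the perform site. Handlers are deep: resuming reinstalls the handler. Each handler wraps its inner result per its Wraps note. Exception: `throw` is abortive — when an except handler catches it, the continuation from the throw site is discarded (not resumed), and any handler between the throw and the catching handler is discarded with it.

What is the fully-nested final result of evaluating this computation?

Answer: [(21, 1)]

Working:
throw(4) @ H1 caught ⇒ 21
H2 returns 21
H3 returns (21, 1)
H4 returns [(21, 1)]
= [(21, 1)]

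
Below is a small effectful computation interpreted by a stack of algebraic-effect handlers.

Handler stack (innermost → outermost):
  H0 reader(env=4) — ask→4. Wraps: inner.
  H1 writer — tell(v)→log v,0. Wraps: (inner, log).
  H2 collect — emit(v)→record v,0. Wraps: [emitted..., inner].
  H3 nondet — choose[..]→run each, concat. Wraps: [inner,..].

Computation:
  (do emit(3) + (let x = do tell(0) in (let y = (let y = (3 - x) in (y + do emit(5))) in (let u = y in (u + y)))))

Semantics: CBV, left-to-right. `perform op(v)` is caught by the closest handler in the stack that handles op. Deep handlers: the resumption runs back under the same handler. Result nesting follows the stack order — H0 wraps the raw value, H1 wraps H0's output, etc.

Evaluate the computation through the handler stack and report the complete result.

Answer: [[3, 5, (6, (0))]]

Step-by-step:
emit(3) @ H2 ⇒ out+=3
tell(0) @ H1 ⇒ log+=0
emit(5) @ H2 ⇒ out+=5
H0 returns 6
H1 returns (6, (0))
H2 returns [3, 5, (6, (0))]
H3 returns [[3, 5, (6, (0))]]
= [[3, 5, (6, (0))]]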